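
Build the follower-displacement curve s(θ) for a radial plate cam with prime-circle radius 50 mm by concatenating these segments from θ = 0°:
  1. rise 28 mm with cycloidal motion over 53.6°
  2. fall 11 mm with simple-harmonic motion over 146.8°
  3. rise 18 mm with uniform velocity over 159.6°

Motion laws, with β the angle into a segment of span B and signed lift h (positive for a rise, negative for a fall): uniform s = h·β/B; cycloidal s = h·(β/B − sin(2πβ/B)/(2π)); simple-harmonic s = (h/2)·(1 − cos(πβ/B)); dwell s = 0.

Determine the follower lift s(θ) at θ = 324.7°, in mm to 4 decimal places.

seg 1 [0°–53.6°] cycloidal, h=28: full span → s += 28 → s = 28.0000
seg 2 [53.6°–200.4°] simple-harmonic, h=-11: full span → s += -11 → s = 17.0000
seg 3 [200.4°–360°] uniform, h=18: θ=324.7° here. β=124.3, B=159.6. 18·124.3/159.6 = 14.0188 → s = 31.0188

31.0188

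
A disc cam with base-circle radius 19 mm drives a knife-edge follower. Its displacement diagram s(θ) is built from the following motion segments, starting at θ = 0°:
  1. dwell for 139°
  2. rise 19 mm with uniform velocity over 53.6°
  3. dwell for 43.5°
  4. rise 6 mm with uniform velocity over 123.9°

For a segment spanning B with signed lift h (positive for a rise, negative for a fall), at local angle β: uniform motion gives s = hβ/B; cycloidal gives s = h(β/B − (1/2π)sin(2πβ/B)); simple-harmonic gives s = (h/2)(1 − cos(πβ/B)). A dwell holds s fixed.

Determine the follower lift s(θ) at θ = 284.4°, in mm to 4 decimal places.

seg 1 [0°–139°] dwell: s stays 0.0000
seg 2 [139°–192.6°] uniform, h=19: full span → s += 19 → s = 19.0000
seg 3 [192.6°–236.1°] dwell: s stays 19.0000
seg 4 [236.1°–360°] uniform, h=6: θ=284.4° here. β=48.3, B=123.9. 6·48.3/123.9 = 2.3390 → s = 21.3390

21.3390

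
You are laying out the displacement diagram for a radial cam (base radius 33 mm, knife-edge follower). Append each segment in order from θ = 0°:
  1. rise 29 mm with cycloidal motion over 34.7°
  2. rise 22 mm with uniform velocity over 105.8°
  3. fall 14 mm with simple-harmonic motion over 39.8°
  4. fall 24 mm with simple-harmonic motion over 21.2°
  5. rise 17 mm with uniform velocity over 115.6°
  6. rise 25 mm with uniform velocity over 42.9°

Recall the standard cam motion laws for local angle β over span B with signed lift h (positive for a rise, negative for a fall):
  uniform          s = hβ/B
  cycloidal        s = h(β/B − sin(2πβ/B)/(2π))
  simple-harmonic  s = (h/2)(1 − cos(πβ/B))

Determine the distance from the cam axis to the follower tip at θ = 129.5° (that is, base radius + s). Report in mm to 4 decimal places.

seg 1 [0°–34.7°] cycloidal, h=29: full span → s += 29 → s = 29.0000
seg 2 [34.7°–140.5°] uniform, h=22: θ=129.5° here. β=94.8, B=105.8. 22·94.8/105.8 = 19.7127 → s = 48.7127
radial distance = base radius + s = 33 + 48.7127 = 81.7127

81.7127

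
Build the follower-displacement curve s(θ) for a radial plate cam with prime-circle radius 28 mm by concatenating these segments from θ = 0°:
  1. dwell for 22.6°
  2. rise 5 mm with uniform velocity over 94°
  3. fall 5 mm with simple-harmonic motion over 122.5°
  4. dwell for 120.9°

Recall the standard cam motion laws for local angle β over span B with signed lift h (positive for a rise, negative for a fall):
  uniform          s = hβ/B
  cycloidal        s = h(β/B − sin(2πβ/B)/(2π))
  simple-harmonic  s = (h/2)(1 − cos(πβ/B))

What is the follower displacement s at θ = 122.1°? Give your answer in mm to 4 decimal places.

seg 1 [0°–22.6°] dwell: s stays 0.0000
seg 2 [22.6°–116.6°] uniform, h=5: full span → s += 5 → s = 5.0000
seg 3 [116.6°–239.1°] simple-harmonic, h=-5: θ=122.1° here. β=5.5, B=122.5. -5/2·(1 − cos(π·0.0449)) = -0.0248 → s = 4.9752

4.9752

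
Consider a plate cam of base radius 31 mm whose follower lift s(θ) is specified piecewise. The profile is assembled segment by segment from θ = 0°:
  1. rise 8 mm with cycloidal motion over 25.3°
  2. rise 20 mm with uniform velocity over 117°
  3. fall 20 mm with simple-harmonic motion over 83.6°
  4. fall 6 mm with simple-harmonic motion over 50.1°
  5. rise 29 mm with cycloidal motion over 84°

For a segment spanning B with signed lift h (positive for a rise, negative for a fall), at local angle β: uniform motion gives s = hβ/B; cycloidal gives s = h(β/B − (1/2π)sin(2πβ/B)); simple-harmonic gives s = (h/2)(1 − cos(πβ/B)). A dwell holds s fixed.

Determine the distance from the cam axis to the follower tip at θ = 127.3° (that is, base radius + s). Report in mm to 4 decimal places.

seg 1 [0°–25.3°] cycloidal, h=8: full span → s += 8 → s = 8.0000
seg 2 [25.3°–142.3°] uniform, h=20: θ=127.3° here. β=102, B=117. 20·102/117 = 17.4359 → s = 25.4359
radial distance = base radius + s = 31 + 25.4359 = 56.4359

56.4359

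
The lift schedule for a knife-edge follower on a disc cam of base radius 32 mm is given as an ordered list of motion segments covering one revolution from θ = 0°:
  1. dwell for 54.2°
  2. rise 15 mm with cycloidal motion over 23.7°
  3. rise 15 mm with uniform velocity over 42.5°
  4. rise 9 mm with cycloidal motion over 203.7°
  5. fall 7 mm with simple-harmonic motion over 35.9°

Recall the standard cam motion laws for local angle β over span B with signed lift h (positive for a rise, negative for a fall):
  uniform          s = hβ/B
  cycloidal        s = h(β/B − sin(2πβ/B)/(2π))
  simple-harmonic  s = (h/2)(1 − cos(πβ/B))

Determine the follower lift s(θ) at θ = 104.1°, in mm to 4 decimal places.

seg 1 [0°–54.2°] dwell: s stays 0.0000
seg 2 [54.2°–77.9°] cycloidal, h=15: full span → s += 15 → s = 15.0000
seg 3 [77.9°–120.4°] uniform, h=15: θ=104.1° here. β=26.2, B=42.5. 15·26.2/42.5 = 9.2471 → s = 24.2471

24.2471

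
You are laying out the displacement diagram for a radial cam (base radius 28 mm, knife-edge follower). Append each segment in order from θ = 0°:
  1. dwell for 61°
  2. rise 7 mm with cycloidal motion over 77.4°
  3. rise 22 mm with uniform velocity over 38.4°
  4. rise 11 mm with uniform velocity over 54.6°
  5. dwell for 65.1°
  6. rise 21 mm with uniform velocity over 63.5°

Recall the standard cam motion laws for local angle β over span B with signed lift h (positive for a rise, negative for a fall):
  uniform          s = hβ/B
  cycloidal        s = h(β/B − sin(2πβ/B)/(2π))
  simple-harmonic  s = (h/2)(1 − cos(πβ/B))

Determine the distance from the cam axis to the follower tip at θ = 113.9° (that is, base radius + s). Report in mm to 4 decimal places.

seg 1 [0°–61°] dwell: s stays 0.0000
seg 2 [61°–138.4°] cycloidal, h=7: θ=113.9° here. β=52.9, B=77.4. 7·(0.6835 − sin(2π·0.6835)/(2π)) = 5.8024 → s = 5.8024
radial distance = base radius + s = 28 + 5.8024 = 33.8024

33.8024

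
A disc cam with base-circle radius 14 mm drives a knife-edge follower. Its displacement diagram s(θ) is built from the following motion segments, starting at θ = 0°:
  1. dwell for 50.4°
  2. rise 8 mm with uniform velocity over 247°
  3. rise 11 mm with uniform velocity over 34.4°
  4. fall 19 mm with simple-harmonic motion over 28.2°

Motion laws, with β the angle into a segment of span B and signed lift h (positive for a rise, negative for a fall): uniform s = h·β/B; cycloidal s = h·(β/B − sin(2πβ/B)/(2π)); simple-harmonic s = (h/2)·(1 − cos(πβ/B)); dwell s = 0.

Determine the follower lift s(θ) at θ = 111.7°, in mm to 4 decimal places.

seg 1 [0°–50.4°] dwell: s stays 0.0000
seg 2 [50.4°–297.4°] uniform, h=8: θ=111.7° here. β=61.3, B=247. 8·61.3/247 = 1.9854 → s = 1.9854

1.9854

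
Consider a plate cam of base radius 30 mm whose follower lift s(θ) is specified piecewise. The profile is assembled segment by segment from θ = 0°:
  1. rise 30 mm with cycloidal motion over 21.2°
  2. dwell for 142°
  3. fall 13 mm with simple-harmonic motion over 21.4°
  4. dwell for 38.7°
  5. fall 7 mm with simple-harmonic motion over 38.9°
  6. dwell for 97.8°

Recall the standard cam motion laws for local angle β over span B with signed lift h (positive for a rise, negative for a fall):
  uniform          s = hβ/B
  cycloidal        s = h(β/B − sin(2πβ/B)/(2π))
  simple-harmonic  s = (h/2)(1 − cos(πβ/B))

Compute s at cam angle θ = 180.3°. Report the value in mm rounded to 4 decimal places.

seg 1 [0°–21.2°] cycloidal, h=30: full span → s += 30 → s = 30.0000
seg 2 [21.2°–163.2°] dwell: s stays 30.0000
seg 3 [163.2°–184.6°] simple-harmonic, h=-13: θ=180.3° here. β=17.1, B=21.4. -13/2·(1 − cos(π·0.7991)) = -11.7474 → s = 18.2526

18.2526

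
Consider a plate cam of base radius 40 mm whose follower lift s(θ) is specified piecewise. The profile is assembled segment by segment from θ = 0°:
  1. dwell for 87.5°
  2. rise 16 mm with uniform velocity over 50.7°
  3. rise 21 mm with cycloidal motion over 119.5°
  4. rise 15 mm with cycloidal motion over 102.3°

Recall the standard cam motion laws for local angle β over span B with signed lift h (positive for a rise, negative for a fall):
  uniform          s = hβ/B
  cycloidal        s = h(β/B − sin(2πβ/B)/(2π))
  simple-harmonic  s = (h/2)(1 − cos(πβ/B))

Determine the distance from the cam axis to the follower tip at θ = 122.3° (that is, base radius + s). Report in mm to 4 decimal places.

seg 1 [0°–87.5°] dwell: s stays 0.0000
seg 2 [87.5°–138.2°] uniform, h=16: θ=122.3° here. β=34.8, B=50.7. 16·34.8/50.7 = 10.9822 → s = 10.9822
radial distance = base radius + s = 40 + 10.9822 = 50.9822

50.9822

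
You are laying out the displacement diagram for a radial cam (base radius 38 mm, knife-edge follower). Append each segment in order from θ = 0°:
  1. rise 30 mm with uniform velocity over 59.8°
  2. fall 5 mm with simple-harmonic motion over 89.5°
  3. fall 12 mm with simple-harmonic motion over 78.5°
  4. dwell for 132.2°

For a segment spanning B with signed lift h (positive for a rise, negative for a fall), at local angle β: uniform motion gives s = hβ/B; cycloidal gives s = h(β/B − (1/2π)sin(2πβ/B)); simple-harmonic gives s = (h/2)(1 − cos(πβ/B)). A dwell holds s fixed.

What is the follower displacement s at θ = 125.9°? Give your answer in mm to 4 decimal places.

seg 1 [0°–59.8°] uniform, h=30: full span → s += 30 → s = 30.0000
seg 2 [59.8°–149.3°] simple-harmonic, h=-5: θ=125.9° here. β=66.1, B=89.5. -5/2·(1 − cos(π·0.7385)) = -4.2030 → s = 25.7970

25.7970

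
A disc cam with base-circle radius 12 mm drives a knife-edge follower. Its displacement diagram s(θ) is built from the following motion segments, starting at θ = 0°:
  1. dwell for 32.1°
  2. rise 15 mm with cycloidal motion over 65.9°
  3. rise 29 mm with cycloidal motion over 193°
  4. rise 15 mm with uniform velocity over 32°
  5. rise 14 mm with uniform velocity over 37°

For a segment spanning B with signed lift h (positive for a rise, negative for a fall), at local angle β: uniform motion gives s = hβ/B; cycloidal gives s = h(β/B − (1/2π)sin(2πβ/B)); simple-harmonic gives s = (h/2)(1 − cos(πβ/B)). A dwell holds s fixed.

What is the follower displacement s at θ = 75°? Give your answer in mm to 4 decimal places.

seg 1 [0°–32.1°] dwell: s stays 0.0000
seg 2 [32.1°–98°] cycloidal, h=15: θ=75° here. β=42.9, B=65.9. 15·(0.6510 − sin(2π·0.6510)/(2π)) = 11.7048 → s = 11.7048

11.7048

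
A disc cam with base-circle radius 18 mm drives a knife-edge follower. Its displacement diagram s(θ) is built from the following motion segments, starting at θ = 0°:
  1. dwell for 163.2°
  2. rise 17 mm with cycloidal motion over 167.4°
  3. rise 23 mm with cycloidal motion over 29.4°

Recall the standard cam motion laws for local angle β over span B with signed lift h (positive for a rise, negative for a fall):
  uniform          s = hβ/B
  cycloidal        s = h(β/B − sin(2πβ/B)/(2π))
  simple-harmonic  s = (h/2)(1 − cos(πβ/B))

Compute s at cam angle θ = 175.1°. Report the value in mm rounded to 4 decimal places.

seg 1 [0°–163.2°] dwell: s stays 0.0000
seg 2 [163.2°–330.6°] cycloidal, h=17: θ=175.1° here. β=11.9, B=167.4. 17·(0.0711 − sin(2π·0.0711)/(2π)) = 0.0398 → s = 0.0398

0.0398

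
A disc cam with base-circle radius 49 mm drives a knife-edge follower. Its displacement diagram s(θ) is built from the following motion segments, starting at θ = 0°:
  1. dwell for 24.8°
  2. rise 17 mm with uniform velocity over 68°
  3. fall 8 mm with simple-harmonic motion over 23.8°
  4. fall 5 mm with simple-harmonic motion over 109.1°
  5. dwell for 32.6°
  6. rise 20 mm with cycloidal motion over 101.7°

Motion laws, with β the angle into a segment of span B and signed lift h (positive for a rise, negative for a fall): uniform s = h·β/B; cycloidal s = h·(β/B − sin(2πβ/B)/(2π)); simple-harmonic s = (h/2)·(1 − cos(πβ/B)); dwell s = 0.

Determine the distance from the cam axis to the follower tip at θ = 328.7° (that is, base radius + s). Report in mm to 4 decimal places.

seg 1 [0°–24.8°] dwell: s stays 0.0000
seg 2 [24.8°–92.8°] uniform, h=17: full span → s += 17 → s = 17.0000
seg 3 [92.8°–116.6°] simple-harmonic, h=-8: full span → s += -8 → s = 9.0000
seg 4 [116.6°–225.7°] simple-harmonic, h=-5: full span → s += -5 → s = 4.0000
seg 5 [225.7°–258.3°] dwell: s stays 4.0000
seg 6 [258.3°–360°] cycloidal, h=20: θ=328.7° here. β=70.4, B=101.7. 20·(0.6922 − sin(2π·0.6922)/(2π)) = 16.8204 → s = 20.8204
radial distance = base radius + s = 49 + 20.8204 = 69.8204

69.8204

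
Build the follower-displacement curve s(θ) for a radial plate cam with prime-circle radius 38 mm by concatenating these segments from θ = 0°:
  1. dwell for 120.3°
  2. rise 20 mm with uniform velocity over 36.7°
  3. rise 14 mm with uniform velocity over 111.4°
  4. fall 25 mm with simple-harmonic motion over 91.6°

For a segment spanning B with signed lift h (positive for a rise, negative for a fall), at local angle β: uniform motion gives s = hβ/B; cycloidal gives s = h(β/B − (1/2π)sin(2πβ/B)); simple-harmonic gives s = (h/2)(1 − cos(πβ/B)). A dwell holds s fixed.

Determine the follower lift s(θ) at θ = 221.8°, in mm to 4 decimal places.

seg 1 [0°–120.3°] dwell: s stays 0.0000
seg 2 [120.3°–157°] uniform, h=20: full span → s += 20 → s = 20.0000
seg 3 [157°–268.4°] uniform, h=14: θ=221.8° here. β=64.8, B=111.4. 14·64.8/111.4 = 8.1436 → s = 28.1436

28.1436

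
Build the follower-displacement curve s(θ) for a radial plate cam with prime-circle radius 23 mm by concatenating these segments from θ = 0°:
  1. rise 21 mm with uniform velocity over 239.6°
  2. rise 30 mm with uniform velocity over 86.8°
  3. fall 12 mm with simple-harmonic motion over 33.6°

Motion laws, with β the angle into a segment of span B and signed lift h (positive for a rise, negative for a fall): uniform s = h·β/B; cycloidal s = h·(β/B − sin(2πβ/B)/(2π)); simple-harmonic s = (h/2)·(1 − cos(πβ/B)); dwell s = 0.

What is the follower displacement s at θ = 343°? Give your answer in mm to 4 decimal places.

seg 1 [0°–239.6°] uniform, h=21: full span → s += 21 → s = 21.0000
seg 2 [239.6°–326.4°] uniform, h=30: full span → s += 30 → s = 51.0000
seg 3 [326.4°–360°] simple-harmonic, h=-12: θ=343° here. β=16.6, B=33.6. -12/2·(1 − cos(π·0.4940)) = -5.8878 → s = 45.1122

45.1122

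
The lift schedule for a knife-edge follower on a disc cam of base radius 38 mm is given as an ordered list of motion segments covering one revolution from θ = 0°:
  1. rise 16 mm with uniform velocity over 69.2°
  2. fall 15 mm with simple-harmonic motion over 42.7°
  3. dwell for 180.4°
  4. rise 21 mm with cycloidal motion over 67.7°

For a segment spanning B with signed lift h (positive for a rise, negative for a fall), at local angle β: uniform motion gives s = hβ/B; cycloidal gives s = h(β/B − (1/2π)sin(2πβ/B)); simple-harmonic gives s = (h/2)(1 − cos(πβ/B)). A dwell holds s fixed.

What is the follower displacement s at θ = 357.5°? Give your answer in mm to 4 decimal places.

seg 1 [0°–69.2°] uniform, h=16: full span → s += 16 → s = 16.0000
seg 2 [69.2°–111.9°] simple-harmonic, h=-15: full span → s += -15 → s = 1.0000
seg 3 [111.9°–292.3°] dwell: s stays 1.0000
seg 4 [292.3°–360°] cycloidal, h=21: θ=357.5° here. β=65.2, B=67.7. 21·(0.9631 − sin(2π·0.9631)/(2π)) = 20.9931 → s = 21.9931

21.9931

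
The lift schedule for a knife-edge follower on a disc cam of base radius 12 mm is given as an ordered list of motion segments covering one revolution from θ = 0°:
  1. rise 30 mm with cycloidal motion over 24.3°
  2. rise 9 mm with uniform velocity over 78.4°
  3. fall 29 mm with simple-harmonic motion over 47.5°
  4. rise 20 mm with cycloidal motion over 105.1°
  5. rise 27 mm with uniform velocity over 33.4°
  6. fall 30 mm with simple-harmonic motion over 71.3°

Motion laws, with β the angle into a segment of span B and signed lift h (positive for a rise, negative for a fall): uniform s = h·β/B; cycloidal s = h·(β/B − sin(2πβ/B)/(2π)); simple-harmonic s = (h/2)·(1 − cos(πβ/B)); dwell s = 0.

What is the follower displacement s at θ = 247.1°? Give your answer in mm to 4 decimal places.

seg 1 [0°–24.3°] cycloidal, h=30: full span → s += 30 → s = 30.0000
seg 2 [24.3°–102.7°] uniform, h=9: full span → s += 9 → s = 39.0000
seg 3 [102.7°–150.2°] simple-harmonic, h=-29: full span → s += -29 → s = 10.0000
seg 4 [150.2°–255.3°] cycloidal, h=20: θ=247.1° here. β=96.9, B=105.1. 20·(0.9220 − sin(2π·0.9220)/(2π)) = 19.9382 → s = 29.9382

29.9382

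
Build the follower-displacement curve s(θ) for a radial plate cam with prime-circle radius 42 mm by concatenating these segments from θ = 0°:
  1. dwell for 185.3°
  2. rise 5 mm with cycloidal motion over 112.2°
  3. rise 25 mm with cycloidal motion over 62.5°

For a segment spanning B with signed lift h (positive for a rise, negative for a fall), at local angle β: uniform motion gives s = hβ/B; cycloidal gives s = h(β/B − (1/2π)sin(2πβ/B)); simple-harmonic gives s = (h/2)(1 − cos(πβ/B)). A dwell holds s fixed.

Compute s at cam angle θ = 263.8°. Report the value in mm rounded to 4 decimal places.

seg 1 [0°–185.3°] dwell: s stays 0.0000
seg 2 [185.3°–297.5°] cycloidal, h=5: θ=263.8° here. β=78.5, B=112.2. 5·(0.6996 − sin(2π·0.6996)/(2π)) = 4.2545 → s = 4.2545

4.2545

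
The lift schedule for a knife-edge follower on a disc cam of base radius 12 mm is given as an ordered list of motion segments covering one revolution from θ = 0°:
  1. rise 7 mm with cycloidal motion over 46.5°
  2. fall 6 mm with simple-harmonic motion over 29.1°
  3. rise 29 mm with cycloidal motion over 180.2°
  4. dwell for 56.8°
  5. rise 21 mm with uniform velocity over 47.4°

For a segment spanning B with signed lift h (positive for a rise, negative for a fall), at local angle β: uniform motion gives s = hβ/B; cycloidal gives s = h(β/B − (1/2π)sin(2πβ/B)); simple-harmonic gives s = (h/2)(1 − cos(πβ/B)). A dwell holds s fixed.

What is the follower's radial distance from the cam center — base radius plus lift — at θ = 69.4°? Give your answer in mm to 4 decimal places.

seg 1 [0°–46.5°] cycloidal, h=7: full span → s += 7 → s = 7.0000
seg 2 [46.5°–75.6°] simple-harmonic, h=-6: θ=69.4° here. β=22.9, B=29.1. -6/2·(1 − cos(π·0.7869)) = -5.3527 → s = 1.6473
radial distance = base radius + s = 12 + 1.6473 = 13.6473

13.6473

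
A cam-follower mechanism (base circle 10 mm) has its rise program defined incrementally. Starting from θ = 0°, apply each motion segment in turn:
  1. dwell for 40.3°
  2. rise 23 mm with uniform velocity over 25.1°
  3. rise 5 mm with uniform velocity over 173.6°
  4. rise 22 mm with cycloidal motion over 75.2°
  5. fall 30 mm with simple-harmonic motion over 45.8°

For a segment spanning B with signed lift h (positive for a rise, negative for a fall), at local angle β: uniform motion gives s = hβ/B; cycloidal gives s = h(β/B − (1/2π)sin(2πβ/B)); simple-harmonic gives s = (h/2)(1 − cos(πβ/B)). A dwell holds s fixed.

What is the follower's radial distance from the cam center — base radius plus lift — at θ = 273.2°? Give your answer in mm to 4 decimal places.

seg 1 [0°–40.3°] dwell: s stays 0.0000
seg 2 [40.3°–65.4°] uniform, h=23: full span → s += 23 → s = 23.0000
seg 3 [65.4°–239°] uniform, h=5: full span → s += 5 → s = 28.0000
seg 4 [239°–314.2°] cycloidal, h=22: θ=273.2° here. β=34.2, B=75.2. 22·(0.4548 − sin(2π·0.4548)/(2π)) = 9.0240 → s = 37.0240
radial distance = base radius + s = 10 + 37.0240 = 47.0240

47.0240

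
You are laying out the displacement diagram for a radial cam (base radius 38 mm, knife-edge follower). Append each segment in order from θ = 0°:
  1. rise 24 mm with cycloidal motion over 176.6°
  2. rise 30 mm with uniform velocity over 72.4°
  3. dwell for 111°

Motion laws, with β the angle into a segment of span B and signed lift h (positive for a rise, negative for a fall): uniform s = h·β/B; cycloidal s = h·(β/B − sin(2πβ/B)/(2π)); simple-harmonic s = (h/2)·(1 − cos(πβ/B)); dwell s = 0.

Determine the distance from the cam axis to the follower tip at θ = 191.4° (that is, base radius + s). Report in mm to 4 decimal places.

seg 1 [0°–176.6°] cycloidal, h=24: full span → s += 24 → s = 24.0000
seg 2 [176.6°–249°] uniform, h=30: θ=191.4° here. β=14.8, B=72.4. 30·14.8/72.4 = 6.1326 → s = 30.1326
radial distance = base radius + s = 38 + 30.1326 = 68.1326

68.1326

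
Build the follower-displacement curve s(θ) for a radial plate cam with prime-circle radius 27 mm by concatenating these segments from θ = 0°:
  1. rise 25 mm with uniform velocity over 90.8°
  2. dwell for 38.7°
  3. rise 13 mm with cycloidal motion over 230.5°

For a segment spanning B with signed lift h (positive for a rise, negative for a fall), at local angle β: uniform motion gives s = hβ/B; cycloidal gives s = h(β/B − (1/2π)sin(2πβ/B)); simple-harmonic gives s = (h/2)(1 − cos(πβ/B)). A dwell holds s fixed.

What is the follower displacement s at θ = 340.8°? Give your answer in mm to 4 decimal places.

seg 1 [0°–90.8°] uniform, h=25: full span → s += 25 → s = 25.0000
seg 2 [90.8°–129.5°] dwell: s stays 25.0000
seg 3 [129.5°–360°] cycloidal, h=13: θ=340.8° here. β=211.3, B=230.5. 13·(0.9167 − sin(2π·0.9167)/(2π)) = 12.9512 → s = 37.9512

37.9512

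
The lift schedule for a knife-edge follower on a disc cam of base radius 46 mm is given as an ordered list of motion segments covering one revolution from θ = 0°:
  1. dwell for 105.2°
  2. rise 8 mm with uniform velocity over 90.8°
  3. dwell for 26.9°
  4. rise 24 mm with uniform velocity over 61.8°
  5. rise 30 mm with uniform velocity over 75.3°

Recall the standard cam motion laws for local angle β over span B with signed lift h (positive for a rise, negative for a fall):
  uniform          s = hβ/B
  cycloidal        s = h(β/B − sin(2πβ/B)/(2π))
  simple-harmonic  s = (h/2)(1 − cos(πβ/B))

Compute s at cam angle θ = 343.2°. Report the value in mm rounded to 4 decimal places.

seg 1 [0°–105.2°] dwell: s stays 0.0000
seg 2 [105.2°–196°] uniform, h=8: full span → s += 8 → s = 8.0000
seg 3 [196°–222.9°] dwell: s stays 8.0000
seg 4 [222.9°–284.7°] uniform, h=24: full span → s += 24 → s = 32.0000
seg 5 [284.7°–360°] uniform, h=30: θ=343.2° here. β=58.5, B=75.3. 30·58.5/75.3 = 23.3068 → s = 55.3068

55.3068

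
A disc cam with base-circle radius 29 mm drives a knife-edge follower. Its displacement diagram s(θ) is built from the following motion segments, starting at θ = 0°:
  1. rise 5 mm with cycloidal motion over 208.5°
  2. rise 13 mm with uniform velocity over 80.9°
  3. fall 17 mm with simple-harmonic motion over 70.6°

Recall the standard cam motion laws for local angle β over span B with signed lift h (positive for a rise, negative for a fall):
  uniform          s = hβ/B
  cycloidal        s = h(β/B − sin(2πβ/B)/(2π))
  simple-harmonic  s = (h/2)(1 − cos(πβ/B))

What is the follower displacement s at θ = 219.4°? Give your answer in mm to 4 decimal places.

seg 1 [0°–208.5°] cycloidal, h=5: full span → s += 5 → s = 5.0000
seg 2 [208.5°–289.4°] uniform, h=13: θ=219.4° here. β=10.9, B=80.9. 13·10.9/80.9 = 1.7515 → s = 6.7515

6.7515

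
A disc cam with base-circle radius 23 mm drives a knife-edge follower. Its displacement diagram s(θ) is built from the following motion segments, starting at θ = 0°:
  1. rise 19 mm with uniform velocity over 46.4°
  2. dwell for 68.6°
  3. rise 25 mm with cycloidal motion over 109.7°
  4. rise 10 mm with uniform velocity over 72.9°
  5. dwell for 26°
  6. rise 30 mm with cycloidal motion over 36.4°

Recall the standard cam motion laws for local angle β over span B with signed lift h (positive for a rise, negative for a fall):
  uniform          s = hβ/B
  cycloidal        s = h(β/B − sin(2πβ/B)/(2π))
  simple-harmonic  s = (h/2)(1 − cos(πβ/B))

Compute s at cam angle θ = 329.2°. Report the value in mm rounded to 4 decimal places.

seg 1 [0°–46.4°] uniform, h=19: full span → s += 19 → s = 19.0000
seg 2 [46.4°–115°] dwell: s stays 19.0000
seg 3 [115°–224.7°] cycloidal, h=25: full span → s += 25 → s = 44.0000
seg 4 [224.7°–297.6°] uniform, h=10: full span → s += 10 → s = 54.0000
seg 5 [297.6°–323.6°] dwell: s stays 54.0000
seg 6 [323.6°–360°] cycloidal, h=30: θ=329.2° here. β=5.6, B=36.4. 30·(0.1538 − sin(2π·0.1538)/(2π)) = 0.6859 → s = 54.6859

54.6859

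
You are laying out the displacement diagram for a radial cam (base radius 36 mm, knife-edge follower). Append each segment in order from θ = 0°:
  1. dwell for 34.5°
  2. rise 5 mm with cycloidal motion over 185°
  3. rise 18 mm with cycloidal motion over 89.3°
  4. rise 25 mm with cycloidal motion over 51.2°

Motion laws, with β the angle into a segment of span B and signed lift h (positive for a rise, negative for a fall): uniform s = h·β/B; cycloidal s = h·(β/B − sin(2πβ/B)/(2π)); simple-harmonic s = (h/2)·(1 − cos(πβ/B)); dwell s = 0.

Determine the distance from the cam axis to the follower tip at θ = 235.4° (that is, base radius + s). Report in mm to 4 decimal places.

seg 1 [0°–34.5°] dwell: s stays 0.0000
seg 2 [34.5°–219.5°] cycloidal, h=5: full span → s += 5 → s = 5.0000
seg 3 [219.5°–308.8°] cycloidal, h=18: θ=235.4° here. β=15.9, B=89.3. 18·(0.1781 − sin(2π·0.1781)/(2π)) = 0.6279 → s = 5.6279
radial distance = base radius + s = 36 + 5.6279 = 41.6279

41.6279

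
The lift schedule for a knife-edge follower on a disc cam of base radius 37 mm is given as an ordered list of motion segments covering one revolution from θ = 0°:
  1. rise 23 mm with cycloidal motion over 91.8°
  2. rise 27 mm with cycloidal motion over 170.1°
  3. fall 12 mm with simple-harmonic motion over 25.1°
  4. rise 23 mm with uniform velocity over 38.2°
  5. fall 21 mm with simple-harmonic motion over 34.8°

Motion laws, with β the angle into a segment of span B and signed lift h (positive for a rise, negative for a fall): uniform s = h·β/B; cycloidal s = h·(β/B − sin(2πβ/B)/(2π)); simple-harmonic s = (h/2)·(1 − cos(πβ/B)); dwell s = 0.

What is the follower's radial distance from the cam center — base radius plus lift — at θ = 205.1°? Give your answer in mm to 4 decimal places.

seg 1 [0°–91.8°] cycloidal, h=23: full span → s += 23 → s = 23.0000
seg 2 [91.8°–261.9°] cycloidal, h=27: θ=205.1° here. β=113.3, B=170.1. 27·(0.6661 − sin(2π·0.6661)/(2π)) = 21.6976 → s = 44.6976
radial distance = base radius + s = 37 + 44.6976 = 81.6976

81.6976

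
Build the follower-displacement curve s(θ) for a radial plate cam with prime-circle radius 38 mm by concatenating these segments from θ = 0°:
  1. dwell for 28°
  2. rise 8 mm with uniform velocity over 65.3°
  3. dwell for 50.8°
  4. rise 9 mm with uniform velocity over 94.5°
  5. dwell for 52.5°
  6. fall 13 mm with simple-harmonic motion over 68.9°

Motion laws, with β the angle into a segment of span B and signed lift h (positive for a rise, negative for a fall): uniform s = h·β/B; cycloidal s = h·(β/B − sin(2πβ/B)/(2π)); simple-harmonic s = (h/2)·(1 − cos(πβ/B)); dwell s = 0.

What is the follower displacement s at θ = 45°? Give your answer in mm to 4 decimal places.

seg 1 [0°–28°] dwell: s stays 0.0000
seg 2 [28°–93.3°] uniform, h=8: θ=45° here. β=17, B=65.3. 8·17/65.3 = 2.0827 → s = 2.0827

2.0827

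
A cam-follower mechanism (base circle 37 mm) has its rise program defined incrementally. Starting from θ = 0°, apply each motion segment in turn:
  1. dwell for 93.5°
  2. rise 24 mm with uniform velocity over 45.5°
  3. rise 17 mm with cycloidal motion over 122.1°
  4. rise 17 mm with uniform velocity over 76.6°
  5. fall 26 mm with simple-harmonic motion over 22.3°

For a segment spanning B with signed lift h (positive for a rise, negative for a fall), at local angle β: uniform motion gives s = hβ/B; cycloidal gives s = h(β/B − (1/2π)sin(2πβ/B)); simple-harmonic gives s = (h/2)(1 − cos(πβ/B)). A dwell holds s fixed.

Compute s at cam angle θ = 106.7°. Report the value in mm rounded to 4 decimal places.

seg 1 [0°–93.5°] dwell: s stays 0.0000
seg 2 [93.5°–139°] uniform, h=24: θ=106.7° here. β=13.2, B=45.5. 24·13.2/45.5 = 6.9626 → s = 6.9626

6.9626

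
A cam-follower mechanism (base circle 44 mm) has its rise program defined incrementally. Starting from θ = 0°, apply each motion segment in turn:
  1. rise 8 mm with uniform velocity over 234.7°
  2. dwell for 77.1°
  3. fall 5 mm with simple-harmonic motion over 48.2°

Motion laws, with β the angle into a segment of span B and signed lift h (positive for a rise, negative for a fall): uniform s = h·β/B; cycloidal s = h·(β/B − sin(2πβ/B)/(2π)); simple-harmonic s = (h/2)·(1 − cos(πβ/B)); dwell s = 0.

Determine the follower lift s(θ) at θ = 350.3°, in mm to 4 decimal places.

seg 1 [0°–234.7°] uniform, h=8: full span → s += 8 → s = 8.0000
seg 2 [234.7°–311.8°] dwell: s stays 8.0000
seg 3 [311.8°–360°] simple-harmonic, h=-5: θ=350.3° here. β=38.5, B=48.2. -5/2·(1 − cos(π·0.7988)) = -4.5168 → s = 3.4832

3.4832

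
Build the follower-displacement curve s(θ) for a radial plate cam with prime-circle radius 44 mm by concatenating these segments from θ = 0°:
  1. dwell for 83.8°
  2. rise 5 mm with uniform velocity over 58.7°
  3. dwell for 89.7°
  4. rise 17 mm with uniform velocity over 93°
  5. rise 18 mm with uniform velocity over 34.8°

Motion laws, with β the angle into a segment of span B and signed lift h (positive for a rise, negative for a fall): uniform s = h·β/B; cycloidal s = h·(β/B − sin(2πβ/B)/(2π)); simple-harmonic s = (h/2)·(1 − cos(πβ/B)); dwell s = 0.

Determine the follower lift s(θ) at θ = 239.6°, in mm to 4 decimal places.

seg 1 [0°–83.8°] dwell: s stays 0.0000
seg 2 [83.8°–142.5°] uniform, h=5: full span → s += 5 → s = 5.0000
seg 3 [142.5°–232.2°] dwell: s stays 5.0000
seg 4 [232.2°–325.2°] uniform, h=17: θ=239.6° here. β=7.4, B=93. 17·7.4/93 = 1.3527 → s = 6.3527

6.3527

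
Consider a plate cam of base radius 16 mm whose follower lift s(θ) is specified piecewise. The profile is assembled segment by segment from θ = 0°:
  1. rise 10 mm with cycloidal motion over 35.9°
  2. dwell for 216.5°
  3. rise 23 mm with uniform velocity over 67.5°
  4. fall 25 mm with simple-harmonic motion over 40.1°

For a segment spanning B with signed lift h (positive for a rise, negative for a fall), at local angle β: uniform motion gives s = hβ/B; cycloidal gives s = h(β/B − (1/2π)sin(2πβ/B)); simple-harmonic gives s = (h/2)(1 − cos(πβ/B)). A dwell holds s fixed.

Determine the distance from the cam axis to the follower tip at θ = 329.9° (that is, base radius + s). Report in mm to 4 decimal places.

seg 1 [0°–35.9°] cycloidal, h=10: full span → s += 10 → s = 10.0000
seg 2 [35.9°–252.4°] dwell: s stays 10.0000
seg 3 [252.4°–319.9°] uniform, h=23: full span → s += 23 → s = 33.0000
seg 4 [319.9°–360°] simple-harmonic, h=-25: θ=329.9° here. β=10, B=40.1. -25/2·(1 − cos(π·0.2494)) = -3.6439 → s = 29.3561
radial distance = base radius + s = 16 + 29.3561 = 45.3561

45.3561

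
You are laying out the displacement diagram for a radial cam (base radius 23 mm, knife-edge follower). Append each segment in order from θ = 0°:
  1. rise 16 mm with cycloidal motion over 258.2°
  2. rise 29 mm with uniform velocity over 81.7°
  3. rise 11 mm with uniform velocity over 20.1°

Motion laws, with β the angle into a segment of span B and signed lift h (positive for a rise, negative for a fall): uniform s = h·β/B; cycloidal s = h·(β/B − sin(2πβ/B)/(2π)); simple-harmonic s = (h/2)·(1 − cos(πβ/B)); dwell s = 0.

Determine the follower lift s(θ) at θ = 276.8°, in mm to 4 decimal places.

seg 1 [0°–258.2°] cycloidal, h=16: full span → s += 16 → s = 16.0000
seg 2 [258.2°–339.9°] uniform, h=29: θ=276.8° here. β=18.6, B=81.7. 29·18.6/81.7 = 6.6022 → s = 22.6022

22.6022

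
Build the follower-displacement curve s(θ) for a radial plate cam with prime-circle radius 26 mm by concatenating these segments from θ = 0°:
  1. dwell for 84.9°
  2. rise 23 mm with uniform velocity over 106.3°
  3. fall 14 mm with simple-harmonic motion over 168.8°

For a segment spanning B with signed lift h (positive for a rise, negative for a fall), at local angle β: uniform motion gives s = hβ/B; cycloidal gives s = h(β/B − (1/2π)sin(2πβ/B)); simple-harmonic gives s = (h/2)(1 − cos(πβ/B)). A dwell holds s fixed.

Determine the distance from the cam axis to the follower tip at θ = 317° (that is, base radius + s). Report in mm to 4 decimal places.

seg 1 [0°–84.9°] dwell: s stays 0.0000
seg 2 [84.9°–191.2°] uniform, h=23: full span → s += 23 → s = 23.0000
seg 3 [191.2°–360°] simple-harmonic, h=-14: θ=317° here. β=125.8, B=168.8. -14/2·(1 − cos(π·0.7453)) = -11.8755 → s = 11.1245
radial distance = base radius + s = 26 + 11.1245 = 37.1245

37.1245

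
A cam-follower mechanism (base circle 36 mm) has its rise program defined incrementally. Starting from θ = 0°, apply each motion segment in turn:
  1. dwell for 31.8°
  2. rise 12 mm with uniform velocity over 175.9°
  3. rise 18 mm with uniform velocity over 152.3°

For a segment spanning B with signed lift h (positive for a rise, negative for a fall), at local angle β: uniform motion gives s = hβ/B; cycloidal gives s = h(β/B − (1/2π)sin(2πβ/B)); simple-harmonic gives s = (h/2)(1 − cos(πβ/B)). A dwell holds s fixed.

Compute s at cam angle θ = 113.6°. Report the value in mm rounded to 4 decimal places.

seg 1 [0°–31.8°] dwell: s stays 0.0000
seg 2 [31.8°–207.7°] uniform, h=12: θ=113.6° here. β=81.8, B=175.9. 12·81.8/175.9 = 5.5804 → s = 5.5804

5.5804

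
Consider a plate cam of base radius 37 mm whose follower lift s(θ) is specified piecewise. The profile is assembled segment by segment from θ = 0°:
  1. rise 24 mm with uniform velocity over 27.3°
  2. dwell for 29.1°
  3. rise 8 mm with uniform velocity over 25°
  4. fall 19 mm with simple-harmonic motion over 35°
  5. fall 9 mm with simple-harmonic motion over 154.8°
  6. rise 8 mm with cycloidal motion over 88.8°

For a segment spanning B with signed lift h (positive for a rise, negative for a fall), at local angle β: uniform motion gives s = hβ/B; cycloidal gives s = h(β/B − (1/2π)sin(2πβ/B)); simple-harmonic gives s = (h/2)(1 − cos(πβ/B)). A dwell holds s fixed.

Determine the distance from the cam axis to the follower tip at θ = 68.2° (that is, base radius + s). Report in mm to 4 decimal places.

seg 1 [0°–27.3°] uniform, h=24: full span → s += 24 → s = 24.0000
seg 2 [27.3°–56.4°] dwell: s stays 24.0000
seg 3 [56.4°–81.4°] uniform, h=8: θ=68.2° here. β=11.8, B=25. 8·11.8/25 = 3.7760 → s = 27.7760
radial distance = base radius + s = 37 + 27.7760 = 64.7760

64.7760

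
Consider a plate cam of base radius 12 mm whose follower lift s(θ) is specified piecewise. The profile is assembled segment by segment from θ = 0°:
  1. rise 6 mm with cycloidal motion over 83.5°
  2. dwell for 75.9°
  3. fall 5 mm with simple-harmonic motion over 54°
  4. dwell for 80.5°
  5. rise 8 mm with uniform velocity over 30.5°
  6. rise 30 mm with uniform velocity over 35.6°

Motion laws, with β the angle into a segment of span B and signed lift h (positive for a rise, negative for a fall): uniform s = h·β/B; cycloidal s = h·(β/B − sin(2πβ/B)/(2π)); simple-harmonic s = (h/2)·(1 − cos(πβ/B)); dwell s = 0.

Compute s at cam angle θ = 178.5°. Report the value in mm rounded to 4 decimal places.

seg 1 [0°–83.5°] cycloidal, h=6: full span → s += 6 → s = 6.0000
seg 2 [83.5°–159.4°] dwell: s stays 6.0000
seg 3 [159.4°–213.4°] simple-harmonic, h=-5: θ=178.5° here. β=19.1, B=54. -5/2·(1 − cos(π·0.3537)) = -1.3910 → s = 4.6090

4.6090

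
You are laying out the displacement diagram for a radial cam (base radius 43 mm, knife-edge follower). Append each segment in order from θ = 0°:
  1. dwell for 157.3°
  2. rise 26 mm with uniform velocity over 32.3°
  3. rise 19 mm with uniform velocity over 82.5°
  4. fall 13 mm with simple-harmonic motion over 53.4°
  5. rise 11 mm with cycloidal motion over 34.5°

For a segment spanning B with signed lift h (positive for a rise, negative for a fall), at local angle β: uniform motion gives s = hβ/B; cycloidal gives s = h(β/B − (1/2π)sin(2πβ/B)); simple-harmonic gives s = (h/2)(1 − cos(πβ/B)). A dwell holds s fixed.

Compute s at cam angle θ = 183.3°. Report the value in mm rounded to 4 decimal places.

seg 1 [0°–157.3°] dwell: s stays 0.0000
seg 2 [157.3°–189.6°] uniform, h=26: θ=183.3° here. β=26, B=32.3. 26·26/32.3 = 20.9288 → s = 20.9288

20.9288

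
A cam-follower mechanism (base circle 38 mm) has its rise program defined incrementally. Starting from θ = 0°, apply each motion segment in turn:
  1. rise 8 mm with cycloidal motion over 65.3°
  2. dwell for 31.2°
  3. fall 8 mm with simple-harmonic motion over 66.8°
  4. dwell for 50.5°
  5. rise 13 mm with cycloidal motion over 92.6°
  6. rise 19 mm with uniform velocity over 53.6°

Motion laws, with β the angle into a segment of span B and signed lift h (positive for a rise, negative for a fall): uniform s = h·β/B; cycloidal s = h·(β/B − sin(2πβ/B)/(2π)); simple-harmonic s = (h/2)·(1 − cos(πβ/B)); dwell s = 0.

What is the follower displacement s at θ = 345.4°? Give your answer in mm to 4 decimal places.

seg 1 [0°–65.3°] cycloidal, h=8: full span → s += 8 → s = 8.0000
seg 2 [65.3°–96.5°] dwell: s stays 8.0000
seg 3 [96.5°–163.3°] simple-harmonic, h=-8: full span → s += -8 → s = 0.0000
seg 4 [163.3°–213.8°] dwell: s stays 0.0000
seg 5 [213.8°–306.4°] cycloidal, h=13: full span → s += 13 → s = 13.0000
seg 6 [306.4°–360°] uniform, h=19: θ=345.4° here. β=39, B=53.6. 19·39/53.6 = 13.8246 → s = 26.8246

26.8246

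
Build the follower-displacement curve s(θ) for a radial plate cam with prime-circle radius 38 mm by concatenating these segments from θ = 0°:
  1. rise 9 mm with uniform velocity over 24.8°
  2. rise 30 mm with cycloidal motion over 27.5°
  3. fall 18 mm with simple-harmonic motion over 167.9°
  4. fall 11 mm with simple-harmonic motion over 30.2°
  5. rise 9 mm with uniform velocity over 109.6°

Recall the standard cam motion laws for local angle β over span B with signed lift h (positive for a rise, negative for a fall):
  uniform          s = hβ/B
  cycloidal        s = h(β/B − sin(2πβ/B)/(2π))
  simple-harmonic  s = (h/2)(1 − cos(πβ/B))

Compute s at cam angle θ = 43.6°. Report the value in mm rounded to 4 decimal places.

seg 1 [0°–24.8°] uniform, h=9: full span → s += 9 → s = 9.0000
seg 2 [24.8°–52.3°] cycloidal, h=30: θ=43.6° here. β=18.8, B=27.5. 30·(0.6836 − sin(2π·0.6836)/(2π)) = 24.8746 → s = 33.8746

33.8746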